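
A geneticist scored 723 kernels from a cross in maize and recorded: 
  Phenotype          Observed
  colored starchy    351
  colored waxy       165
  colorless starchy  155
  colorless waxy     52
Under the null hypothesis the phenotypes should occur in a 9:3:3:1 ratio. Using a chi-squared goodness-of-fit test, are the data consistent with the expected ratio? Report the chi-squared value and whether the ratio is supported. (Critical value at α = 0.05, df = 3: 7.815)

The 9:3:3:1 ratio has 16 parts, so with N = 723 the expected counts are:
  colored starchy: 723 × 9/16 = 406.6875
  colored waxy: 723 × 3/16 = 135.5625
  colorless starchy: 723 × 3/16 = 135.5625
  colorless waxy: 723 × 1/16 = 45.1875
χ² = Σ (O − E)² / E
  colored starchy: (351 − 406.6875)² / 406.6875 = 7.6253
  colored waxy: (165 − 135.5625)² / 135.5625 = 6.3924
  colorless starchy: (155 − 135.5625)² / 135.5625 = 2.7870
  colorless waxy: (52 − 45.1875)² / 45.1875 = 1.0271
χ² = 7.6253 + 6.3924 + 2.7870 + 1.0271 = 17.8318 ≈ 17.832
Degrees of freedom = 4 − 1 = 3; critical value at α = 0.05 is 7.815.
Since 17.832 > 7.815, we reject the null hypothesis — the data do not fit the 9:3:3:1 ratio.

17.832; not consistent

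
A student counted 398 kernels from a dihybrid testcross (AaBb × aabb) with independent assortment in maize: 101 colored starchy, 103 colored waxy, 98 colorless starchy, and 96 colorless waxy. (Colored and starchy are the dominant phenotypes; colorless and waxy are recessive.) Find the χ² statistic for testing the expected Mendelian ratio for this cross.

A dihybrid testcross with independent assortment gives a 1:1:1:1 ratio.
Expected counts for N = 398 under a 1:1:1:1 ratio (total parts = 4):
  colored starchy: 398 × 1/4 = 99.5
  colored waxy: 398 × 1/4 = 99.5
  colorless starchy: 398 × 1/4 = 99.5
  colorless waxy: 398 × 1/4 = 99.5
χ² = Σ (O − E)² / E
  colored starchy: (101 − 99.5)² / 99.5 = 0.0226
  colored waxy: (103 − 99.5)² / 99.5 = 0.1231
  colorless starchy: (98 − 99.5)² / 99.5 = 0.0226
  colorless waxy: (96 − 99.5)² / 99.5 = 0.1231
χ² = 0.0226 + 0.1231 + 0.0226 + 0.1231 = 0.2914 ≈ 0.291

0.291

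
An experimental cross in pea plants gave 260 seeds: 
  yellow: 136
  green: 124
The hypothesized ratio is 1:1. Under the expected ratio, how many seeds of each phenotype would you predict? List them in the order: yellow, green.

Total ratio parts = 2. Expected numbers out of 260:
  yellow: 260 × 1/2 = 130
  green: 260 × 1/2 = 130

130, 130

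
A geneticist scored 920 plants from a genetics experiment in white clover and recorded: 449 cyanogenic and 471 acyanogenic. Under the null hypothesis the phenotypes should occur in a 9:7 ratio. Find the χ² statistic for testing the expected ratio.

20.725

Expected counts for N = 920 under a 9:7 ratio (total parts = 16):
  cyanogenic: 920 × 9/16 = 517.5
  acyanogenic: 920 × 7/16 = 402.5
χ² = Σ (O − E)² / E
  cyanogenic: (449 − 517.5)² / 517.5 = 9.0671
  acyanogenic: (471 − 402.5)² / 402.5 = 11.6578
χ² = 9.0671 + 11.6578 = 20.7249 ≈ 20.725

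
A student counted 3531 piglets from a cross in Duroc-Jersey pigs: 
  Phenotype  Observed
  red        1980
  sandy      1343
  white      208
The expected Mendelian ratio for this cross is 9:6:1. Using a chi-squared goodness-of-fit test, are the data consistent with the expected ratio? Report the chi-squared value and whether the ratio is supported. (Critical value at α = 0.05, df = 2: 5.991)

1.018; consistent

Under the 9:6:1 hypothesis (Σ ratio = 16, N = 3531):
  red: 3531 × 9/16 = 1986.1875
  sandy: 3531 × 6/16 = 1324.125
  white: 3531 × 1/16 = 220.6875
χ² = Σ (O − E)² / E
  red: (1980 − 1986.1875)² / 1986.1875 = 0.0193
  sandy: (1343 − 1324.125)² / 1324.125 = 0.2691
  white: (208 − 220.6875)² / 220.6875 = 0.7294
χ² = 0.0193 + 0.2691 + 0.7294 = 1.0178 ≈ 1.018
Degrees of freedom = 3 − 1 = 2; critical value at α = 0.05 is 5.991.
Since 1.018 < 5.991, we fail to reject the null hypothesis — the data are consistent with the 9:6:1 ratio.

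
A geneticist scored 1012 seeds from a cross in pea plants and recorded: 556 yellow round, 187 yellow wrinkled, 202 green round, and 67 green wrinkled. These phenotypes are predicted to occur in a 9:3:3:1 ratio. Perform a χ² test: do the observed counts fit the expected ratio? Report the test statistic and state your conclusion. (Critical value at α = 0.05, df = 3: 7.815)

1.361; consistent

The 9:3:3:1 ratio has 16 parts, so with N = 1012 the expected counts are:
  yellow round: 1012 × 9/16 = 569.25
  yellow wrinkled: 1012 × 3/16 = 189.75
  green round: 1012 × 3/16 = 189.75
  green wrinkled: 1012 × 1/16 = 63.25
χ² = Σ (O − E)² / E
  yellow round: (556 − 569.25)² / 569.25 = 0.3084
  yellow wrinkled: (187 − 189.75)² / 189.75 = 0.0399
  green round: (202 − 189.75)² / 189.75 = 0.7908
  green wrinkled: (67 − 63.25)² / 63.25 = 0.2223
χ² = 0.3084 + 0.0399 + 0.7908 + 0.2223 = 1.3614 ≈ 1.361
Degrees of freedom = 4 − 1 = 3; critical value at α = 0.05 is 7.815.
Since 1.361 < 7.815, we fail to reject the null hypothesis — the data are consistent with the 9:3:3:1 ratio.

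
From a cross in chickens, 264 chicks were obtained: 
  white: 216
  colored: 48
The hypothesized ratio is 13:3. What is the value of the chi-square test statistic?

Total ratio parts = 16. Expected numbers out of 264:
  white: 264 × 13/16 = 214.5
  colored: 264 × 3/16 = 49.5
χ² = Σ (O − E)² / E
  white: (216 − 214.5)² / 214.5 = 0.0105
  colored: (48 − 49.5)² / 49.5 = 0.0455
χ² = 0.0105 + 0.0455 = 0.056

0.056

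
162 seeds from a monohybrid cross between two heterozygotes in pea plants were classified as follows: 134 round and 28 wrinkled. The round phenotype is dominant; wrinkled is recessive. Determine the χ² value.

For a monohybrid cross between heterozygotes with complete dominance, the expected phenotypic ratio is 3:1.
Expected counts for N = 162 under a 3:1 ratio (total parts = 4):
  round: 162 × 3/4 = 121.5
  wrinkled: 162 × 1/4 = 40.5
χ² = Σ (O − E)² / E
  round: (134 − 121.5)² / 121.5 = 1.2860
  wrinkled: (28 − 40.5)² / 40.5 = 3.8580
χ² = 1.2860 + 3.8580 = 5.144

5.144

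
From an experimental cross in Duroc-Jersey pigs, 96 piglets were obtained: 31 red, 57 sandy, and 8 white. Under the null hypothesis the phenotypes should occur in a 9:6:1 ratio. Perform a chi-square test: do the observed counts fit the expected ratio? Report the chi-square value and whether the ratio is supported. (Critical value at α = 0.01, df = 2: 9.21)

The 9:6:1 ratio has 16 parts, so with N = 96 the expected counts are:
  red: 96 × 9/16 = 54
  sandy: 96 × 6/16 = 36
  white: 96 × 1/16 = 6
χ² = Σ (O − E)² / E
  red: (31 − 54)² / 54 = 9.7963
  sandy: (57 − 36)² / 36 = 12.2500
  white: (8 − 6)² / 6 = 0.6667
χ² = 9.7963 + 12.2500 + 0.6667 = 22.713
Degrees of freedom = 3 − 1 = 2; critical value at α = 0.01 is 9.21.
Since 22.713 > 9.21, we reject the null hypothesis — the data do not fit the 9:6:1 ratio.

22.713; not consistent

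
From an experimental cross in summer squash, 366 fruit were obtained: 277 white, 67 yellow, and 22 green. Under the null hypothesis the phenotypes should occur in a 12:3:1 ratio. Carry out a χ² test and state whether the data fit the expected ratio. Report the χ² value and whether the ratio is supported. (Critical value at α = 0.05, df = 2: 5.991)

Under the 12:3:1 hypothesis (Σ ratio = 16, N = 366):
  white: 366 × 12/16 = 274.5
  yellow: 366 × 3/16 = 68.625
  green: 366 × 1/16 = 22.875
χ² = Σ (O − E)² / E
  white: (277 − 274.5)² / 274.5 = 0.0228
  yellow: (67 − 68.625)² / 68.625 = 0.0385
  green: (22 − 22.875)² / 22.875 = 0.0335
χ² = 0.0228 + 0.0385 + 0.0335 = 0.0948 ≈ 0.095
Degrees of freedom = 3 − 1 = 2; critical value at α = 0.05 is 5.991.
Since 0.095 < 5.991, we fail to reject the null hypothesis — the data are consistent with the 12:3:1 ratio.

0.095; consistent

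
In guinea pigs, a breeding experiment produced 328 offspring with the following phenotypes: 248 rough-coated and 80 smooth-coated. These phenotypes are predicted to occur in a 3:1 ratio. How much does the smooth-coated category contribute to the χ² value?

Expected counts for N = 328 under a 3:1 ratio (total parts = 4):
  rough-coated: 328 × 3/4 = 246
  smooth-coated: 328 × 1/4 = 82
Contribution of smooth-coated: (80 − 82)² / 82 = 0.0488

0.049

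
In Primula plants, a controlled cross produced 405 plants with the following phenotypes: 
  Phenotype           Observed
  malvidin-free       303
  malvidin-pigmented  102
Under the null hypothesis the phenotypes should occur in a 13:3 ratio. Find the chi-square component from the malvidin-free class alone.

Under the 13:3 hypothesis (Σ ratio = 16, N = 405):
  malvidin-free: 405 × 13/16 = 329.0625
  malvidin-pigmented: 405 × 3/16 = 75.9375
Contribution of malvidin-free: (303 − 329.0625)² / 329.0625 = 2.0642

2.064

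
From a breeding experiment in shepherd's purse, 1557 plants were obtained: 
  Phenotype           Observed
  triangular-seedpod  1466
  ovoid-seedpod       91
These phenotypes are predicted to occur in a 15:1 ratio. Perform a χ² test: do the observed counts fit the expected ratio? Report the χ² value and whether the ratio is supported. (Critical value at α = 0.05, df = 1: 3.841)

0.437; consistent

Under the 15:1 hypothesis (Σ ratio = 16, N = 1557):
  triangular-seedpod: 1557 × 15/16 = 1459.6875
  ovoid-seedpod: 1557 × 1/16 = 97.3125
χ² = Σ (O − E)² / E
  triangular-seedpod: (1466 − 1459.6875)² / 1459.6875 = 0.0273
  ovoid-seedpod: (91 − 97.3125)² / 97.3125 = 0.4095
χ² = 0.0273 + 0.4095 = 0.4368 ≈ 0.437
Degrees of freedom = 2 − 1 = 1; critical value at α = 0.05 is 3.841.
Since 0.437 < 3.841, we fail to reject the null hypothesis — the data are consistent with the 15:1 ratio.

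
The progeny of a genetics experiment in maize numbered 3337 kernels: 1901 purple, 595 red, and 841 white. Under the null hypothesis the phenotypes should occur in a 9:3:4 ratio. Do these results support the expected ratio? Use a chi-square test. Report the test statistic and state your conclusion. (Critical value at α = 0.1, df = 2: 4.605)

Expected counts for N = 3337 under a 9:3:4 ratio (total parts = 16):
  purple: 3337 × 9/16 = 1877.0625
  red: 3337 × 3/16 = 625.6875
  white: 3337 × 4/16 = 834.25
χ² = Σ (O − E)² / E
  purple: (1901 − 1877.0625)² / 1877.0625 = 0.3053
  red: (595 − 625.6875)² / 625.6875 = 1.5051
  white: (841 − 834.25)² / 834.25 = 0.0546
χ² = 0.3053 + 1.5051 + 0.0546 = 1.865
Degrees of freedom = 3 − 1 = 2; critical value at α = 0.1 is 4.605.
Since 1.865 < 4.605, we fail to reject the null hypothesis — the data are consistent with the 9:3:4 ratio.

1.865; consistent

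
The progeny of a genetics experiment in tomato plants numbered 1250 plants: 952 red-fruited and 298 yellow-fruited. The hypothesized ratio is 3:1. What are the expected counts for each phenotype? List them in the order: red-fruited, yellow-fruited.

937.5, 312.5

Under the 3:1 hypothesis (Σ ratio = 4, N = 1250):
  red-fruited: 1250 × 3/4 = 937.5
  yellow-fruited: 1250 × 1/4 = 312.5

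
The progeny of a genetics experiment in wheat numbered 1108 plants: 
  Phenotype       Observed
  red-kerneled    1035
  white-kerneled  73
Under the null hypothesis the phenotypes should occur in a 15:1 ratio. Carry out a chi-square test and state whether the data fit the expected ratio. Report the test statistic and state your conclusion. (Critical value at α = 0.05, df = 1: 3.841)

Total ratio parts = 16. Expected numbers out of 1108:
  red-kerneled: 1108 × 15/16 = 1038.75
  white-kerneled: 1108 × 1/16 = 69.25
χ² = Σ (O − E)² / E
  red-kerneled: (1035 − 1038.75)² / 1038.75 = 0.0135
  white-kerneled: (73 − 69.25)² / 69.25 = 0.2031
χ² = 0.0135 + 0.2031 = 0.2166 ≈ 0.217
Degrees of freedom = 2 − 1 = 1; critical value at α = 0.05 is 3.841.
Since 0.217 < 3.841, we fail to reject the null hypothesis — the data are consistent with the 15:1 ratio.

0.217; consistent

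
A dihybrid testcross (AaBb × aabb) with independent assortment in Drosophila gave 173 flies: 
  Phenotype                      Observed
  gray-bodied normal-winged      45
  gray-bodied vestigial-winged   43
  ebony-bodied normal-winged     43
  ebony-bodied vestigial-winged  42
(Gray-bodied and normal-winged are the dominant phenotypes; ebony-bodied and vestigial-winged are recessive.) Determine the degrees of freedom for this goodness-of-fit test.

3

A dihybrid testcross with independent assortment gives a 1:1:1:1 ratio.
A goodness-of-fit test with 4 phenotype classes has df = 4 − 1 = 3.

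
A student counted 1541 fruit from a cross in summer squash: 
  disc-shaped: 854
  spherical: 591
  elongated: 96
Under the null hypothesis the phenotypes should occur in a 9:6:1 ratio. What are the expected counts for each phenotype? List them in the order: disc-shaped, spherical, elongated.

866.8125, 577.875, 96.3125

The 9:6:1 ratio has 16 parts, so with N = 1541 the expected counts are:
  disc-shaped: 1541 × 9/16 = 866.8125
  spherical: 1541 × 6/16 = 577.875
  elongated: 1541 × 1/16 = 96.3125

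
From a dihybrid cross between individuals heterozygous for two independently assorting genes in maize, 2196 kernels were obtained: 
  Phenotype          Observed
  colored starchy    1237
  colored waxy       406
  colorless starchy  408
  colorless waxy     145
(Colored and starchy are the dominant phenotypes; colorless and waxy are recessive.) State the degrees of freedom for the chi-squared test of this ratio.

A dihybrid F₂ with independent assortment and complete dominance at both loci gives a 9:3:3:1 phenotypic ratio.
A goodness-of-fit test with 4 phenotype classes has df = 4 − 1 = 3.

3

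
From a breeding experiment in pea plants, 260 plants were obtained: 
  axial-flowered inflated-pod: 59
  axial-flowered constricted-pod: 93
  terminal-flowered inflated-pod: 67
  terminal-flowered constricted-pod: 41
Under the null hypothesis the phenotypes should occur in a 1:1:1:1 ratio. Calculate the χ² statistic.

Expected counts for N = 260 under a 1:1:1:1 ratio (total parts = 4):
  axial-flowered inflated-pod: 260 × 1/4 = 65
  axial-flowered constricted-pod: 260 × 1/4 = 65
  terminal-flowered inflated-pod: 260 × 1/4 = 65
  terminal-flowered constricted-pod: 260 × 1/4 = 65
χ² = Σ (O − E)² / E
  axial-flowered inflated-pod: (59 − 65)² / 65 = 0.5538
  axial-flowered constricted-pod: (93 − 65)² / 65 = 12.0615
  terminal-flowered inflated-pod: (67 − 65)² / 65 = 0.0615
  terminal-flowered constricted-pod: (41 − 65)² / 65 = 8.8615
χ² = 0.5538 + 12.0615 + 0.0615 + 8.8615 = 21.5383 ≈ 21.538

21.538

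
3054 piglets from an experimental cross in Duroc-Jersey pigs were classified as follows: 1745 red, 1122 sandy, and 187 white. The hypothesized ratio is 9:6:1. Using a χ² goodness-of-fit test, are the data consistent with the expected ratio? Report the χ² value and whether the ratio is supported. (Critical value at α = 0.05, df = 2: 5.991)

0.979; consistent

Expected counts for N = 3054 under a 9:6:1 ratio (total parts = 16):
  red: 3054 × 9/16 = 1717.875
  sandy: 3054 × 6/16 = 1145.25
  white: 3054 × 1/16 = 190.875
χ² = Σ (O − E)² / E
  red: (1745 − 1717.875)² / 1717.875 = 0.4283
  sandy: (1122 − 1145.25)² / 1145.25 = 0.4720
  white: (187 − 190.875)² / 190.875 = 0.0787
χ² = 0.4283 + 0.4720 + 0.0787 = 0.979
Degrees of freedom = 3 − 1 = 2; critical value at α = 0.05 is 5.991.
Since 0.979 < 5.991, we fail to reject the null hypothesis — the data are consistent with the 9:6:1 ratio.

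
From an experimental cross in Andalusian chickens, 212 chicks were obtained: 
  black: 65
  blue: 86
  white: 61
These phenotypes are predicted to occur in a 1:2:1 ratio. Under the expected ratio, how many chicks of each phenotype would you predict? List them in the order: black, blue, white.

Expected counts for N = 212 under a 1:2:1 ratio (total parts = 4):
  black: 212 × 1/4 = 53
  blue: 212 × 2/4 = 106
  white: 212 × 1/4 = 53

53, 106, 53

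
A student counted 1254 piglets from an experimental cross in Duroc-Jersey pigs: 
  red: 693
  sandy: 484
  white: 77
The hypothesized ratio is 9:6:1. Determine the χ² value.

0.643

The 9:6:1 ratio has 16 parts, so with N = 1254 the expected counts are:
  red: 1254 × 9/16 = 705.375
  sandy: 1254 × 6/16 = 470.25
  white: 1254 × 1/16 = 78.375
χ² = Σ (O − E)² / E
  red: (693 − 705.375)² / 705.375 = 0.2171
  sandy: (484 − 470.25)² / 470.25 = 0.4020
  white: (77 − 78.375)² / 78.375 = 0.0241
χ² = 0.2171 + 0.4020 + 0.0241 = 0.6432 ≈ 0.643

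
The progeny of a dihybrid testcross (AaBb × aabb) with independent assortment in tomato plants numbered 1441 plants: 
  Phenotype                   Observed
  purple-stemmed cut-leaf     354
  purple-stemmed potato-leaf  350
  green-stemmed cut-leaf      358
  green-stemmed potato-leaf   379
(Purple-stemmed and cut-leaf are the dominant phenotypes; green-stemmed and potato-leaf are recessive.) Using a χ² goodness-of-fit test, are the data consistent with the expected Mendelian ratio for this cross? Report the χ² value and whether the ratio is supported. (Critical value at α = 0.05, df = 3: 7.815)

A dihybrid testcross with independent assortment gives a 1:1:1:1 ratio.
Expected counts for N = 1441 under a 1:1:1:1 ratio (total parts = 4):
  purple-stemmed cut-leaf: 1441 × 1/4 = 360.25
  purple-stemmed potato-leaf: 1441 × 1/4 = 360.25
  green-stemmed cut-leaf: 1441 × 1/4 = 360.25
  green-stemmed potato-leaf: 1441 × 1/4 = 360.25
χ² = Σ (O − E)² / E
  purple-stemmed cut-leaf: (354 − 360.25)² / 360.25 = 0.1084
  purple-stemmed potato-leaf: (350 − 360.25)² / 360.25 = 0.2916
  green-stemmed cut-leaf: (358 − 360.25)² / 360.25 = 0.0141
  green-stemmed potato-leaf: (379 − 360.25)² / 360.25 = 0.9759
χ² = 0.1084 + 0.2916 + 0.0141 + 0.9759 = 1.390
Degrees of freedom = 4 − 1 = 3; critical value at α = 0.05 is 7.815.
Since 1.390 < 7.815, we fail to reject the null hypothesis — the data are consistent with the 1:1:1:1 ratio.

1.390; consistent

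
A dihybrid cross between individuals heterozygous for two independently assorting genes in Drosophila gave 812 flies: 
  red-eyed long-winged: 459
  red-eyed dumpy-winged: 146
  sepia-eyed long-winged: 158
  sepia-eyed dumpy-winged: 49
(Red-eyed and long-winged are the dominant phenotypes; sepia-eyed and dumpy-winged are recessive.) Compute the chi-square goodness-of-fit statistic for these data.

0.545

A dihybrid F₂ with independent assortment and complete dominance at both loci gives a 9:3:3:1 phenotypic ratio.
Under the 9:3:3:1 hypothesis (Σ ratio = 16, N = 812):
  red-eyed long-winged: 812 × 9/16 = 456.75
  red-eyed dumpy-winged: 812 × 3/16 = 152.25
  sepia-eyed long-winged: 812 × 3/16 = 152.25
  sepia-eyed dumpy-winged: 812 × 1/16 = 50.75
χ² = Σ (O − E)² / E
  red-eyed long-winged: (459 − 456.75)² / 456.75 = 0.0111
  red-eyed dumpy-winged: (146 − 152.25)² / 152.25 = 0.2566
  sepia-eyed long-winged: (158 − 152.25)² / 152.25 = 0.2172
  sepia-eyed dumpy-winged: (49 − 50.75)² / 50.75 = 0.0603
χ² = 0.0111 + 0.2566 + 0.2172 + 0.0603 = 0.5452 ≈ 0.545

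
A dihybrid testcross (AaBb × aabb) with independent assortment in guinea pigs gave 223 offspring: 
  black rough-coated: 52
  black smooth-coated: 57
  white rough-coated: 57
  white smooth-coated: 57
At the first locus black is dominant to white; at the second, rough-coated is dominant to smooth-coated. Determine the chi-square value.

A dihybrid testcross with independent assortment gives a 1:1:1:1 ratio.
Under the 1:1:1:1 hypothesis (Σ ratio = 4, N = 223):
  black rough-coated: 223 × 1/4 = 55.75
  black smooth-coated: 223 × 1/4 = 55.75
  white rough-coated: 223 × 1/4 = 55.75
  white smooth-coated: 223 × 1/4 = 55.75
χ² = Σ (O − E)² / E
  black rough-coated: (52 − 55.75)² / 55.75 = 0.2522
  black smooth-coated: (57 − 55.75)² / 55.75 = 0.0280
  white rough-coated: (57 − 55.75)² / 55.75 = 0.0280
  white smooth-coated: (57 − 55.75)² / 55.75 = 0.0280
χ² = 0.2522 + 0.0280 + 0.0280 + 0.0280 = 0.3362 ≈ 0.336

0.336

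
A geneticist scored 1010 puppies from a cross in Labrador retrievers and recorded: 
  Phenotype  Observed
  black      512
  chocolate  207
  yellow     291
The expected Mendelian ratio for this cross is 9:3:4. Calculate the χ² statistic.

The 9:3:4 ratio has 16 parts, so with N = 1010 the expected counts are:
  black: 1010 × 9/16 = 568.125
  chocolate: 1010 × 3/16 = 189.375
  yellow: 1010 × 4/16 = 252.5
χ² = Σ (O − E)² / E
  black: (512 − 568.125)² / 568.125 = 5.5446
  chocolate: (207 − 189.375)² / 189.375 = 1.6403
  yellow: (291 − 252.5)² / 252.5 = 5.8703
χ² = 5.5446 + 1.6403 + 5.8703 = 13.0552 ≈ 13.055

13.055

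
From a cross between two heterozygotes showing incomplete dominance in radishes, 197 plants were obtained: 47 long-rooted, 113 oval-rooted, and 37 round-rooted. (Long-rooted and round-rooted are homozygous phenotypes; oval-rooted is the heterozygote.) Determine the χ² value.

With incomplete dominance, a heterozygote × heterozygote cross gives a 1:2:1 phenotypic ratio.
Under the 1:2:1 hypothesis (Σ ratio = 4, N = 197):
  long-rooted: 197 × 1/4 = 49.25
  oval-rooted: 197 × 2/4 = 98.5
  round-rooted: 197 × 1/4 = 49.25
χ² = Σ (O − E)² / E
  long-rooted: (47 − 49.25)² / 49.25 = 0.1028
  oval-rooted: (113 − 98.5)² / 98.5 = 2.1345
  round-rooted: (37 − 49.25)² / 49.25 = 3.0470
χ² = 0.1028 + 2.1345 + 3.0470 = 5.2843 ≈ 5.284

5.284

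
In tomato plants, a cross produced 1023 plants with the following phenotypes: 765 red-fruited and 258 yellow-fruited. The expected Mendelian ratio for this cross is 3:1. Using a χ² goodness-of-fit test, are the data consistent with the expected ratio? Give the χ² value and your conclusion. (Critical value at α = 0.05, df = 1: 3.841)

Total ratio parts = 4. Expected numbers out of 1023:
  red-fruited: 1023 × 3/4 = 767.25
  yellow-fruited: 1023 × 1/4 = 255.75
χ² = Σ (O − E)² / E
  red-fruited: (765 − 767.25)² / 767.25 = 0.0066
  yellow-fruited: (258 − 255.75)² / 255.75 = 0.0198
χ² = 0.0066 + 0.0198 = 0.0264 ≈ 0.026
Degrees of freedom = 2 − 1 = 1; critical value at α = 0.05 is 3.841.
Since 0.026 < 3.841, we fail to reject the null hypothesis — the data are consistent with the 3:1 ratio.

0.026; consistent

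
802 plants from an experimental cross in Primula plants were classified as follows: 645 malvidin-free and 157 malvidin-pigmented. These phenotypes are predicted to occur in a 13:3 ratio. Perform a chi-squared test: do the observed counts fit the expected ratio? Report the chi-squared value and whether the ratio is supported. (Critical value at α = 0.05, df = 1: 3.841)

The 13:3 ratio has 16 parts, so with N = 802 the expected counts are:
  malvidin-free: 802 × 13/16 = 651.625
  malvidin-pigmented: 802 × 3/16 = 150.375
χ² = Σ (O − E)² / E
  malvidin-free: (645 − 651.625)² / 651.625 = 0.0674
  malvidin-pigmented: (157 − 150.375)² / 150.375 = 0.2919
χ² = 0.0674 + 0.2919 = 0.3593 ≈ 0.359
Degrees of freedom = 2 − 1 = 1; critical value at α = 0.05 is 3.841.
Since 0.359 < 3.841, we fail to reject the null hypothesis — the data are consistent with the 13:3 ratio.

0.359; consistent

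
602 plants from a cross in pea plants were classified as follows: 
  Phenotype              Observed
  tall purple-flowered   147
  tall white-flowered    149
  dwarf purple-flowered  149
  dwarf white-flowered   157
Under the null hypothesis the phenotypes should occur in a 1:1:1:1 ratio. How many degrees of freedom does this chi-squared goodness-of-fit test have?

3

A goodness-of-fit test with 4 phenotype classes has df = 4 − 1 = 3.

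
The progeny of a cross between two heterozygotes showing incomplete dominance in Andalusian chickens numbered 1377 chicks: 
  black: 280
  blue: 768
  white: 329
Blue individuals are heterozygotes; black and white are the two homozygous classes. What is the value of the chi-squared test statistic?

21.847

With incomplete dominance, a heterozygote × heterozygote cross gives a 1:2:1 phenotypic ratio.
The 1:2:1 ratio has 4 parts, so with N = 1377 the expected counts are:
  black: 1377 × 1/4 = 344.25
  blue: 1377 × 2/4 = 688.5
  white: 1377 × 1/4 = 344.25
χ² = Σ (O − E)² / E
  black: (280 − 344.25)² / 344.25 = 11.9915
  blue: (768 − 688.5)² / 688.5 = 9.1797
  white: (329 − 344.25)² / 344.25 = 0.6756
χ² = 11.9915 + 9.1797 + 0.6756 = 21.8468 ≈ 21.847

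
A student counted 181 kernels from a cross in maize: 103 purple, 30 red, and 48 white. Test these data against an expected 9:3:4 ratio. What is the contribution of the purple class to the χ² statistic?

0.014

Under the 9:3:4 hypothesis (Σ ratio = 16, N = 181):
  purple: 181 × 9/16 = 101.8125
  red: 181 × 3/16 = 33.9375
  white: 181 × 4/16 = 45.25
Contribution of purple: (103 − 101.8125)² / 101.8125 = 0.0139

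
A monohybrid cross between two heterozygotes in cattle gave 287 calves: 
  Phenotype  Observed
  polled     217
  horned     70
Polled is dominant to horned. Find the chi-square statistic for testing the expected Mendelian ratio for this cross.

0.057

For a monohybrid cross between heterozygotes with complete dominance, the expected phenotypic ratio is 3:1.
The 3:1 ratio has 4 parts, so with N = 287 the expected counts are:
  polled: 287 × 3/4 = 215.25
  horned: 287 × 1/4 = 71.75
χ² = Σ (O − E)² / E
  polled: (217 − 215.25)² / 215.25 = 0.0142
  horned: (70 − 71.75)² / 71.75 = 0.0427
χ² = 0.0142 + 0.0427 = 0.0569 ≈ 0.057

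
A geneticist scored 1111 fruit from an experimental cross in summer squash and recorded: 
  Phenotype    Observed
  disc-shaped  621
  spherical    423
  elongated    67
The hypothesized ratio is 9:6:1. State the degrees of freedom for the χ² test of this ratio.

A goodness-of-fit test with 3 phenotype classes has df = 3 − 1 = 2.

2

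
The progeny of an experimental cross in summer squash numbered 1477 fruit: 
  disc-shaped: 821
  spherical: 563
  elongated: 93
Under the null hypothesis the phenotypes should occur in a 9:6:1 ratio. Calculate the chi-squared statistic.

0.271

The 9:6:1 ratio has 16 parts, so with N = 1477 the expected counts are:
  disc-shaped: 1477 × 9/16 = 830.8125
  spherical: 1477 × 6/16 = 553.875
  elongated: 1477 × 1/16 = 92.3125
χ² = Σ (O − E)² / E
  disc-shaped: (821 − 830.8125)² / 830.8125 = 0.1159
  spherical: (563 − 553.875)² / 553.875 = 0.1503
  elongated: (93 − 92.3125)² / 92.3125 = 0.0051
χ² = 0.1159 + 0.1503 + 0.0051 = 0.2713 ≈ 0.271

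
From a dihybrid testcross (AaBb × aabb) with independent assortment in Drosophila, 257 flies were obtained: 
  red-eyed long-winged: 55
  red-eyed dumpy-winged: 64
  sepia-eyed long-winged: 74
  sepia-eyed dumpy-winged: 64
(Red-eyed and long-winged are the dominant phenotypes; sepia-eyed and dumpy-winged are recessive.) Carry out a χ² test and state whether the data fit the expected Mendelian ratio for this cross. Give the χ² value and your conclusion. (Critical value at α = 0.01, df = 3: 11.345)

2.813; consistent

A dihybrid testcross with independent assortment gives a 1:1:1:1 ratio.
Total ratio parts = 4. Expected numbers out of 257:
  red-eyed long-winged: 257 × 1/4 = 64.25
  red-eyed dumpy-winged: 257 × 1/4 = 64.25
  sepia-eyed long-winged: 257 × 1/4 = 64.25
  sepia-eyed dumpy-winged: 257 × 1/4 = 64.25
χ² = Σ (O − E)² / E
  red-eyed long-winged: (55 − 64.25)² / 64.25 = 1.3317
  red-eyed dumpy-winged: (64 − 64.25)² / 64.25 = 0.0010
  sepia-eyed long-winged: (74 − 64.25)² / 64.25 = 1.4796
  sepia-eyed dumpy-winged: (64 − 64.25)² / 64.25 = 0.0010
χ² = 1.3317 + 0.0010 + 1.4796 + 0.0010 = 2.8133 ≈ 2.813
Degrees of freedom = 4 − 1 = 3; critical value at α = 0.01 is 11.345.
Since 2.813 < 11.345, we fail to reject the null hypothesis — the data are consistent with the 1:1:1:1 ratio.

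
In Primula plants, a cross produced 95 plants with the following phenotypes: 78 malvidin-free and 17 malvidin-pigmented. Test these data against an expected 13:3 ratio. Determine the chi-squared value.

0.046

Under the 13:3 hypothesis (Σ ratio = 16, N = 95):
  malvidin-free: 95 × 13/16 = 77.1875
  malvidin-pigmented: 95 × 3/16 = 17.8125
χ² = Σ (O − E)² / E
  malvidin-free: (78 − 77.1875)² / 77.1875 = 0.0086
  malvidin-pigmented: (17 − 17.8125)² / 17.8125 = 0.0371
χ² = 0.0086 + 0.0371 = 0.0457 ≈ 0.046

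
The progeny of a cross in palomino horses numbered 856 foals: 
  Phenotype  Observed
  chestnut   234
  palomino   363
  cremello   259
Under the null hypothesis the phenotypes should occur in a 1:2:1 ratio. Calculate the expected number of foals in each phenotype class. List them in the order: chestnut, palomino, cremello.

214, 428, 214

Expected counts for N = 856 under a 1:2:1 ratio (total parts = 4):
  chestnut: 856 × 1/4 = 214
  palomino: 856 × 2/4 = 428
  cremello: 856 × 1/4 = 214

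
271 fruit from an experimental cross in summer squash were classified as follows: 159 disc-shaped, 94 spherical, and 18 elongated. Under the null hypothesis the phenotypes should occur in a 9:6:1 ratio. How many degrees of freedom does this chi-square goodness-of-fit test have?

2

A goodness-of-fit test with 3 phenotype classes has df = 3 − 1 = 2.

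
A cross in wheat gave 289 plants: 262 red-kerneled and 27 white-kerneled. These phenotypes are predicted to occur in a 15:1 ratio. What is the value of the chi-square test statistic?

Expected counts for N = 289 under a 15:1 ratio (total parts = 16):
  red-kerneled: 289 × 15/16 = 270.9375
  white-kerneled: 289 × 1/16 = 18.0625
χ² = Σ (O − E)² / E
  red-kerneled: (262 − 270.9375)² / 270.9375 = 0.2948
  white-kerneled: (27 − 18.0625)² / 18.0625 = 4.4224
χ² = 0.2948 + 4.4224 = 4.7172 ≈ 4.717

4.717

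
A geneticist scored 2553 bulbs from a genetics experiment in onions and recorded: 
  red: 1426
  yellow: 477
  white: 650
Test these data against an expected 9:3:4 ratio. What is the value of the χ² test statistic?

Under the 9:3:4 hypothesis (Σ ratio = 16, N = 2553):
  red: 2553 × 9/16 = 1436.0625
  yellow: 2553 × 3/16 = 478.6875
  white: 2553 × 4/16 = 638.25
χ² = Σ (O − E)² / E
  red: (1426 − 1436.0625)² / 1436.0625 = 0.0705
  yellow: (477 − 478.6875)² / 478.6875 = 0.0059
  white: (650 − 638.25)² / 638.25 = 0.2163
χ² = 0.0705 + 0.0059 + 0.2163 = 0.2927 ≈ 0.293

0.293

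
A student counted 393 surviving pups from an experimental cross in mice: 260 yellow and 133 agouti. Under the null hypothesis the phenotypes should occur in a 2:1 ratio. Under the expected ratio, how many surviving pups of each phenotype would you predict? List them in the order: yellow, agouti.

The 2:1 ratio has 3 parts, so with N = 393 the expected counts are:
  yellow: 393 × 2/3 = 262
  agouti: 393 × 1/3 = 131

262, 131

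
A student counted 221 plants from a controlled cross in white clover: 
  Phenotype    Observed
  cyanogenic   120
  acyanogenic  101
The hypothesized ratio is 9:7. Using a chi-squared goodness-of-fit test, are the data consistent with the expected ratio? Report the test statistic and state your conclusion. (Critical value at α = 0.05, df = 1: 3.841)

Expected counts for N = 221 under a 9:7 ratio (total parts = 16):
  cyanogenic: 221 × 9/16 = 124.3125
  acyanogenic: 221 × 7/16 = 96.6875
χ² = Σ (O − E)² / E
  cyanogenic: (120 − 124.3125)² / 124.3125 = 0.1496
  acyanogenic: (101 − 96.6875)² / 96.6875 = 0.1923
χ² = 0.1496 + 0.1923 = 0.3419 ≈ 0.342
Degrees of freedom = 2 − 1 = 1; critical value at α = 0.05 is 3.841.
Since 0.342 < 3.841, we fail to reject the null hypothesis — the data are consistent with the 9:7 ratio.

0.342; consistent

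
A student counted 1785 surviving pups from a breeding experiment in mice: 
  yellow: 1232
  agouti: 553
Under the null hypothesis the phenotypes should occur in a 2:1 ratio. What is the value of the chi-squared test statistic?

4.447

Total ratio parts = 3. Expected numbers out of 1785:
  yellow: 1785 × 2/3 = 1190
  agouti: 1785 × 1/3 = 595
χ² = Σ (O − E)² / E
  yellow: (1232 − 1190)² / 1190 = 1.4824
  agouti: (553 − 595)² / 595 = 2.9647
χ² = 1.4824 + 2.9647 = 4.4471 ≈ 4.447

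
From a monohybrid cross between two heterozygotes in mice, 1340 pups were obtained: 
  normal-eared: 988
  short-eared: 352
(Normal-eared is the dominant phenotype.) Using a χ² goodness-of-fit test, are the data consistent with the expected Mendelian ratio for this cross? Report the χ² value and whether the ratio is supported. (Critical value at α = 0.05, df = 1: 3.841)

1.150; consistent

For a monohybrid cross between heterozygotes with complete dominance, the expected phenotypic ratio is 3:1.
The 3:1 ratio has 4 parts, so with N = 1340 the expected counts are:
  normal-eared: 1340 × 3/4 = 1005
  short-eared: 1340 × 1/4 = 335
χ² = Σ (O − E)² / E
  normal-eared: (988 − 1005)² / 1005 = 0.2876
  short-eared: (352 − 335)² / 335 = 0.8627
χ² = 0.2876 + 0.8627 = 1.1503 ≈ 1.150
Degrees of freedom = 2 − 1 = 1; critical value at α = 0.05 is 3.841.
Since 1.150 < 3.841, we fail to reject the null hypothesis — the data are consistent with the 3:1 ratio.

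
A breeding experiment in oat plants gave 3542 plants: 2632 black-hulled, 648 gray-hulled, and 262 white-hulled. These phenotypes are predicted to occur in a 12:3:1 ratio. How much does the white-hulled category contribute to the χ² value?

Total ratio parts = 16. Expected numbers out of 3542:
  black-hulled: 3542 × 12/16 = 2656.5
  gray-hulled: 3542 × 3/16 = 664.125
  white-hulled: 3542 × 1/16 = 221.375
Contribution of white-hulled: (262 − 221.375)² / 221.375 = 7.4552

7.455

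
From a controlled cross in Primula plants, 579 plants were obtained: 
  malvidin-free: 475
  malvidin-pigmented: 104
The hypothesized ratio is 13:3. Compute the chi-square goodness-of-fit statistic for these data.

0.236

Under the 13:3 hypothesis (Σ ratio = 16, N = 579):
  malvidin-free: 579 × 13/16 = 470.4375
  malvidin-pigmented: 579 × 3/16 = 108.5625
χ² = Σ (O − E)² / E
  malvidin-free: (475 − 470.4375)² / 470.4375 = 0.0442
  malvidin-pigmented: (104 − 108.5625)² / 108.5625 = 0.1917
χ² = 0.0442 + 0.1917 = 0.2359 ≈ 0.236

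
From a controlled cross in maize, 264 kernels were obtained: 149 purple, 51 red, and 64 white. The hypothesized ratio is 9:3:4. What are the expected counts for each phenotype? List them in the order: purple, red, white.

148.5, 49.5, 66

Total ratio parts = 16. Expected numbers out of 264:
  purple: 264 × 9/16 = 148.5
  red: 264 × 3/16 = 49.5
  white: 264 × 4/16 = 66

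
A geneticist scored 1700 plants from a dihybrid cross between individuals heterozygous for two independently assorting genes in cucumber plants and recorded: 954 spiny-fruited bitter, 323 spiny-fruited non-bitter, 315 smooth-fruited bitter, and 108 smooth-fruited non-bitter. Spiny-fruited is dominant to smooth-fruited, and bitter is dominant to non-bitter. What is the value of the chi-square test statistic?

A dihybrid F₂ with independent assortment and complete dominance at both loci gives a 9:3:3:1 phenotypic ratio.
Total ratio parts = 16. Expected numbers out of 1700:
  spiny-fruited bitter: 1700 × 9/16 = 956.25
  spiny-fruited non-bitter: 1700 × 3/16 = 318.75
  smooth-fruited bitter: 1700 × 3/16 = 318.75
  smooth-fruited non-bitter: 1700 × 1/16 = 106.25
χ² = Σ (O − E)² / E
  spiny-fruited bitter: (954 − 956.25)² / 956.25 = 0.0053
  spiny-fruited non-bitter: (323 − 318.75)² / 318.75 = 0.0567
  smooth-fruited bitter: (315 − 318.75)² / 318.75 = 0.0441
  smooth-fruited non-bitter: (108 − 106.25)² / 106.25 = 0.0288
χ² = 0.0053 + 0.0567 + 0.0441 + 0.0288 = 0.1349 ≈ 0.135

0.135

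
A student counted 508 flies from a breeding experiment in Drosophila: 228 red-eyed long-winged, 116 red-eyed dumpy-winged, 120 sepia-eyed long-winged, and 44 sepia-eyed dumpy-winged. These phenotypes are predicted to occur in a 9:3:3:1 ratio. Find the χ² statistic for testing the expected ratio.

The 9:3:3:1 ratio has 16 parts, so with N = 508 the expected counts are:
  red-eyed long-winged: 508 × 9/16 = 285.75
  red-eyed dumpy-winged: 508 × 3/16 = 95.25
  sepia-eyed long-winged: 508 × 3/16 = 95.25
  sepia-eyed dumpy-winged: 508 × 1/16 = 31.75
χ² = Σ (O − E)² / E
  red-eyed long-winged: (228 − 285.75)² / 285.75 = 11.6713
  red-eyed dumpy-winged: (116 − 95.25)² / 95.25 = 4.5203
  sepia-eyed long-winged: (120 − 95.25)² / 95.25 = 6.4311
  sepia-eyed dumpy-winged: (44 − 31.75)² / 31.75 = 4.7264
χ² = 11.6713 + 4.5203 + 6.4311 + 4.7264 = 27.3491 ≈ 27.349

27.349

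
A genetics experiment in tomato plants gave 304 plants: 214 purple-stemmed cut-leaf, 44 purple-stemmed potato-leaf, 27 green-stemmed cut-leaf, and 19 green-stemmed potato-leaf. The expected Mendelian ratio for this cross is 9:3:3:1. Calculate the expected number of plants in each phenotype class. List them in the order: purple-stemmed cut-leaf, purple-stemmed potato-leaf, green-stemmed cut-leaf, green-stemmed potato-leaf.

Expected counts for N = 304 under a 9:3:3:1 ratio (total parts = 16):
  purple-stemmed cut-leaf: 304 × 9/16 = 171
  purple-stemmed potato-leaf: 304 × 3/16 = 57
  green-stemmed cut-leaf: 304 × 3/16 = 57
  green-stemmed potato-leaf: 304 × 1/16 = 19

171, 57, 57, 19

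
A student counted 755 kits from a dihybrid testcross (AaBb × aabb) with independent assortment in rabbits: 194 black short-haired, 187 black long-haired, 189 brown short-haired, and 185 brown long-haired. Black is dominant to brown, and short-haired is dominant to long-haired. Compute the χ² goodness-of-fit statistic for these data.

A dihybrid testcross with independent assortment gives a 1:1:1:1 ratio.
The 1:1:1:1 ratio has 4 parts, so with N = 755 the expected counts are:
  black short-haired: 755 × 1/4 = 188.75
  black long-haired: 755 × 1/4 = 188.75
  brown short-haired: 755 × 1/4 = 188.75
  brown long-haired: 755 × 1/4 = 188.75
χ² = Σ (O − E)² / E
  black short-haired: (194 − 188.75)² / 188.75 = 0.1460
  black long-haired: (187 − 188.75)² / 188.75 = 0.0162
  brown short-haired: (189 − 188.75)² / 188.75 = 0.0003
  brown long-haired: (185 − 188.75)² / 188.75 = 0.0745
χ² = 0.1460 + 0.0162 + 0.0003 + 0.0745 = 0.237

0.237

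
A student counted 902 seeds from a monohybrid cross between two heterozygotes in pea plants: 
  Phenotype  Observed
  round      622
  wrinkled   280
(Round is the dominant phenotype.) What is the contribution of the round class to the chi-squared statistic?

For a monohybrid cross between heterozygotes with complete dominance, the expected phenotypic ratio is 3:1.
The 3:1 ratio has 4 parts, so with N = 902 the expected counts are:
  round: 902 × 3/4 = 676.5
  wrinkled: 902 × 1/4 = 225.5
Contribution of round: (622 − 676.5)² / 676.5 = 4.3906

4.391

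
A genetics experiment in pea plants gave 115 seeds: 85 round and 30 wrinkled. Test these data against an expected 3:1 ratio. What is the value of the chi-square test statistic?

0.072

Under the 3:1 hypothesis (Σ ratio = 4, N = 115):
  round: 115 × 3/4 = 86.25
  wrinkled: 115 × 1/4 = 28.75
χ² = Σ (O − E)² / E
  round: (85 − 86.25)² / 86.25 = 0.0181
  wrinkled: (30 − 28.75)² / 28.75 = 0.0543
χ² = 0.0181 + 0.0543 = 0.0724 ≈ 0.072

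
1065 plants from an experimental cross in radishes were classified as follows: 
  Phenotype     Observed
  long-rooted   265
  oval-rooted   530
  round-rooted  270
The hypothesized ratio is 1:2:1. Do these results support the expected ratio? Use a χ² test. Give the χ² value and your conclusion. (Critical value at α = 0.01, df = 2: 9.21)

0.070; consistent

The 1:2:1 ratio has 4 parts, so with N = 1065 the expected counts are:
  long-rooted: 1065 × 1/4 = 266.25
  oval-rooted: 1065 × 2/4 = 532.5
  round-rooted: 1065 × 1/4 = 266.25
χ² = Σ (O − E)² / E
  long-rooted: (265 − 266.25)² / 266.25 = 0.0059
  oval-rooted: (530 − 532.5)² / 532.5 = 0.0117
  round-rooted: (270 − 266.25)² / 266.25 = 0.0528
χ² = 0.0059 + 0.0117 + 0.0528 = 0.0704 ≈ 0.070
Degrees of freedom = 3 − 1 = 2; critical value at α = 0.01 is 9.21.
Since 0.070 < 9.21, we fail to reject the null hypothesis — the data are consistent with the 1:2:1 ratio.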